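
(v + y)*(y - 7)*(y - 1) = v*y^2 - 8*v*y + 7*v + y^3 - 8*y^2 + 7*y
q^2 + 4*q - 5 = (q - 1)*(q + 5)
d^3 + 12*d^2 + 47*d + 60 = (d + 3)*(d + 4)*(d + 5)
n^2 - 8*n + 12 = (n - 6)*(n - 2)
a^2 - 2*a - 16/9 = (a - 8/3)*(a + 2/3)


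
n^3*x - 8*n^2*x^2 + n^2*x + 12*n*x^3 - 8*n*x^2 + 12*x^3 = (n - 6*x)*(n - 2*x)*(n*x + x)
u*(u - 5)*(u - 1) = u^3 - 6*u^2 + 5*u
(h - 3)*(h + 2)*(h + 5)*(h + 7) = h^4 + 11*h^3 + 17*h^2 - 107*h - 210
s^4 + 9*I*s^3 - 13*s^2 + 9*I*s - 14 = (s - I)*(s + I)*(s + 2*I)*(s + 7*I)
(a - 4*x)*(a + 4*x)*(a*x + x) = a^3*x + a^2*x - 16*a*x^3 - 16*x^3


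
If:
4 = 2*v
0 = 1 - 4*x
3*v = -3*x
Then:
No Solution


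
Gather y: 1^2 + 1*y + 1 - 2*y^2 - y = 2 - 2*y^2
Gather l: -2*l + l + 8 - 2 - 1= 5 - l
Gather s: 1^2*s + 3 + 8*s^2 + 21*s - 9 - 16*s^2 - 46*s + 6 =-8*s^2 - 24*s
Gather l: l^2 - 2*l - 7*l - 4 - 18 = l^2 - 9*l - 22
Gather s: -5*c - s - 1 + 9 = -5*c - s + 8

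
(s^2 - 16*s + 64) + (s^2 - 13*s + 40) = 2*s^2 - 29*s + 104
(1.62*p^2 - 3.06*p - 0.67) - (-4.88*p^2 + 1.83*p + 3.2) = 6.5*p^2 - 4.89*p - 3.87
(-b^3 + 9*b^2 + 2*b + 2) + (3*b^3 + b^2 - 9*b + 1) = 2*b^3 + 10*b^2 - 7*b + 3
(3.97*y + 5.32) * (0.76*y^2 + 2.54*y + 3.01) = 3.0172*y^3 + 14.127*y^2 + 25.4625*y + 16.0132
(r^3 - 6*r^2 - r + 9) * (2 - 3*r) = -3*r^4 + 20*r^3 - 9*r^2 - 29*r + 18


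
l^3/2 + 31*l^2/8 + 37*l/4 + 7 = (l/2 + 1)*(l + 7/4)*(l + 4)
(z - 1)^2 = z^2 - 2*z + 1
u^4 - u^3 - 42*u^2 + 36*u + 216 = (u - 6)*(u - 3)*(u + 2)*(u + 6)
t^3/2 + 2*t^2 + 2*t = t*(t/2 + 1)*(t + 2)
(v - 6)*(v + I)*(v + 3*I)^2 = v^4 - 6*v^3 + 7*I*v^3 - 15*v^2 - 42*I*v^2 + 90*v - 9*I*v + 54*I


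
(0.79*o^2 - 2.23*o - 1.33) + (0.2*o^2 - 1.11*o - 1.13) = 0.99*o^2 - 3.34*o - 2.46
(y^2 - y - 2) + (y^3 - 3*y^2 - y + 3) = y^3 - 2*y^2 - 2*y + 1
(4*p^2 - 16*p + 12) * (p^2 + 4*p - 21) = 4*p^4 - 136*p^2 + 384*p - 252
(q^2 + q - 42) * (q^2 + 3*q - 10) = q^4 + 4*q^3 - 49*q^2 - 136*q + 420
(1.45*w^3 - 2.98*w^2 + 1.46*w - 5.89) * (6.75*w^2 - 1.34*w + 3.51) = 9.7875*w^5 - 22.058*w^4 + 18.9377*w^3 - 52.1737*w^2 + 13.0172*w - 20.6739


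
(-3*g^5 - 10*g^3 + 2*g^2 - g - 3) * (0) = 0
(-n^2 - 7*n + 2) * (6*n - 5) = -6*n^3 - 37*n^2 + 47*n - 10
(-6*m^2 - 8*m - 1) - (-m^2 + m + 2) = -5*m^2 - 9*m - 3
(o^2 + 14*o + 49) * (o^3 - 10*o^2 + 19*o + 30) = o^5 + 4*o^4 - 72*o^3 - 194*o^2 + 1351*o + 1470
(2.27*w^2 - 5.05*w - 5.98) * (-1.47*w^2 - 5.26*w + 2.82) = -3.3369*w^4 - 4.5167*w^3 + 41.755*w^2 + 17.2138*w - 16.8636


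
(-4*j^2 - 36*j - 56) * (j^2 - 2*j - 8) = -4*j^4 - 28*j^3 + 48*j^2 + 400*j + 448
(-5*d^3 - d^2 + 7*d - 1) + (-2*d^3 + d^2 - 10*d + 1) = -7*d^3 - 3*d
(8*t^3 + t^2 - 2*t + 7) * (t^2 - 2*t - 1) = 8*t^5 - 15*t^4 - 12*t^3 + 10*t^2 - 12*t - 7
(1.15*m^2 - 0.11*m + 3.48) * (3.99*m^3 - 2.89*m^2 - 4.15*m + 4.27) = 4.5885*m^5 - 3.7624*m^4 + 9.4306*m^3 - 4.6902*m^2 - 14.9117*m + 14.8596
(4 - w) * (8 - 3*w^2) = 3*w^3 - 12*w^2 - 8*w + 32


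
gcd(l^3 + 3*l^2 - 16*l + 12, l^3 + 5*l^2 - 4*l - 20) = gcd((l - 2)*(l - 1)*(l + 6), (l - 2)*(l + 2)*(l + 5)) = l - 2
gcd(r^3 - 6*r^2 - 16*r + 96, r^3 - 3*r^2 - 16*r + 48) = r^2 - 16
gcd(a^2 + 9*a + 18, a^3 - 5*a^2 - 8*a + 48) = a + 3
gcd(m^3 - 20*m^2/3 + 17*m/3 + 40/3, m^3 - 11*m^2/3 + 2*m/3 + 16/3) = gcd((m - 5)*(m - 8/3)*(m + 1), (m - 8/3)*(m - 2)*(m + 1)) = m^2 - 5*m/3 - 8/3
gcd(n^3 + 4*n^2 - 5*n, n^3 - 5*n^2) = n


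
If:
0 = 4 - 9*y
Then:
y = 4/9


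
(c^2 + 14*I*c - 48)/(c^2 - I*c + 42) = (c + 8*I)/(c - 7*I)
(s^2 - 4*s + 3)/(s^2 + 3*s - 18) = (s - 1)/(s + 6)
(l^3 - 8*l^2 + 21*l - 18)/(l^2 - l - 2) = (l^2 - 6*l + 9)/(l + 1)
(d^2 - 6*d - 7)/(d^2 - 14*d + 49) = (d + 1)/(d - 7)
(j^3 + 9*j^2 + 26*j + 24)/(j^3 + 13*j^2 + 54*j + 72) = (j + 2)/(j + 6)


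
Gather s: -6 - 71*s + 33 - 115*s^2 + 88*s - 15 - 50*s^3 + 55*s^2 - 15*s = -50*s^3 - 60*s^2 + 2*s + 12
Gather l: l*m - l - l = l*(m - 2)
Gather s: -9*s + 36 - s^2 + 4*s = -s^2 - 5*s + 36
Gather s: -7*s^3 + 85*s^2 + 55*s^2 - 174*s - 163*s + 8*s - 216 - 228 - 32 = -7*s^3 + 140*s^2 - 329*s - 476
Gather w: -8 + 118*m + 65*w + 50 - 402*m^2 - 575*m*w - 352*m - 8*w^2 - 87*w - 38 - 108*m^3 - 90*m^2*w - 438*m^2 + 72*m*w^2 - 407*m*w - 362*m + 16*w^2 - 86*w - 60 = -108*m^3 - 840*m^2 - 596*m + w^2*(72*m + 8) + w*(-90*m^2 - 982*m - 108) - 56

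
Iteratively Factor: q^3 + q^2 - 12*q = (q)*(q^2 + q - 12) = q*(q - 3)*(q + 4)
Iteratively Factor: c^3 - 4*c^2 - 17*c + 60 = (c - 3)*(c^2 - c - 20) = (c - 3)*(c + 4)*(c - 5)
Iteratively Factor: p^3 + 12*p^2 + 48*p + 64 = (p + 4)*(p^2 + 8*p + 16) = (p + 4)^2*(p + 4)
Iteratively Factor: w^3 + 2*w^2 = (w)*(w^2 + 2*w) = w^2*(w + 2)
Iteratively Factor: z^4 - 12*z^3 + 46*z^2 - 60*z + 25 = (z - 1)*(z^3 - 11*z^2 + 35*z - 25) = (z - 1)^2*(z^2 - 10*z + 25) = (z - 5)*(z - 1)^2*(z - 5)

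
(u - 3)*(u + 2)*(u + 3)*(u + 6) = u^4 + 8*u^3 + 3*u^2 - 72*u - 108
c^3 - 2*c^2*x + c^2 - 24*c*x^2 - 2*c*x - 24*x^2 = (c + 1)*(c - 6*x)*(c + 4*x)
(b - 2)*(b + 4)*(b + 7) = b^3 + 9*b^2 + 6*b - 56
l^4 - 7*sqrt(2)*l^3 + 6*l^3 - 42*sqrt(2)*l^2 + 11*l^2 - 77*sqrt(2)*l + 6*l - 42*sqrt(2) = (l + 1)*(l + 2)*(l + 3)*(l - 7*sqrt(2))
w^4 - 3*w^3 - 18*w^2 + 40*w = w*(w - 5)*(w - 2)*(w + 4)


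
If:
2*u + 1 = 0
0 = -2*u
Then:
No Solution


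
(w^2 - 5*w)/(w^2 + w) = (w - 5)/(w + 1)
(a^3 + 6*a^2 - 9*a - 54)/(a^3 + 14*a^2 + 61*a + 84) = (a^2 + 3*a - 18)/(a^2 + 11*a + 28)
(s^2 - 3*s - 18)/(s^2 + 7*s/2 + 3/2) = 2*(s - 6)/(2*s + 1)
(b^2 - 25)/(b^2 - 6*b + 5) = (b + 5)/(b - 1)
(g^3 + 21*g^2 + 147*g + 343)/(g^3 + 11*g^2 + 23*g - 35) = (g^2 + 14*g + 49)/(g^2 + 4*g - 5)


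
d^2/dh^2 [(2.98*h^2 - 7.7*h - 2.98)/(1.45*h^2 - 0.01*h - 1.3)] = (7.105427357601e-15*h^4 - 32.29208*h^3 - 3.8889*h^2 - 86.82774*h - 0.962595999999998)/(3.048625*h^6 - 0.063075*h^5 - 8.199315*h^4 + 0.113099*h^3 + 7.35111*h^2 - 0.0507*h - 2.197)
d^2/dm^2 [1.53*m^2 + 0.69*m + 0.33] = 3.06000000000000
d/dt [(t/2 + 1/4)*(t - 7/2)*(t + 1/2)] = (2*t + 1)*(6*t - 13)/8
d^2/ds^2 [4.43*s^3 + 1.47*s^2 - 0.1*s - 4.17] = 26.58*s + 2.94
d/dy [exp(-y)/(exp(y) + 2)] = -(2*exp(y) + 2)*exp(-y)/(exp(2*y) + 4*exp(y) + 4)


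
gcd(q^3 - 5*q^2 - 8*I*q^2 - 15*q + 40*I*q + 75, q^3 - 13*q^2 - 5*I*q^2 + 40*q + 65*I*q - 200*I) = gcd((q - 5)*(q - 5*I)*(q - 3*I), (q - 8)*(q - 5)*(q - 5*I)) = q^2 + q*(-5 - 5*I) + 25*I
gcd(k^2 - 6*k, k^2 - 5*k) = k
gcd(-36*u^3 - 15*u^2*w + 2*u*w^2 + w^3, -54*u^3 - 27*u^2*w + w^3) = 9*u^2 + 6*u*w + w^2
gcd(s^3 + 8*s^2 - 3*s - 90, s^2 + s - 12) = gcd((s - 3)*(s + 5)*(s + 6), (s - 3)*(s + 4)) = s - 3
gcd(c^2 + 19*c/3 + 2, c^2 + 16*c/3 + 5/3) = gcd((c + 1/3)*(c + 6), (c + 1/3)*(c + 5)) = c + 1/3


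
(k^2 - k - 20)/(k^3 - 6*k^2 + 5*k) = (k + 4)/(k*(k - 1))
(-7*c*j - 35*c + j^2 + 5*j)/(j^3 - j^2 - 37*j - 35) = (-7*c + j)/(j^2 - 6*j - 7)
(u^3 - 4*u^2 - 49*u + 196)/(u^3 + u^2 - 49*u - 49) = (u - 4)/(u + 1)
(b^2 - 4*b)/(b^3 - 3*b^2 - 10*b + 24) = b/(b^2 + b - 6)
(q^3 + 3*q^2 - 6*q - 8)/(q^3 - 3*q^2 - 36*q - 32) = (q - 2)/(q - 8)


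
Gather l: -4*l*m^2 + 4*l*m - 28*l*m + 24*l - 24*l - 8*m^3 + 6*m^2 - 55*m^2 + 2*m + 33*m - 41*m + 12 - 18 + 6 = l*(-4*m^2 - 24*m) - 8*m^3 - 49*m^2 - 6*m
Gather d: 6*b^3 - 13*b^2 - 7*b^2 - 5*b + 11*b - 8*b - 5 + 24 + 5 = 6*b^3 - 20*b^2 - 2*b + 24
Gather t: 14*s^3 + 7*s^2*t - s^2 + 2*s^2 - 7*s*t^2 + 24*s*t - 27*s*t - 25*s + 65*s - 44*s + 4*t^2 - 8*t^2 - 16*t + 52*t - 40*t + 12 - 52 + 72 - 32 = 14*s^3 + s^2 - 4*s + t^2*(-7*s - 4) + t*(7*s^2 - 3*s - 4)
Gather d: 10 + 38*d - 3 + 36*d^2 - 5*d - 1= 36*d^2 + 33*d + 6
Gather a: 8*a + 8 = 8*a + 8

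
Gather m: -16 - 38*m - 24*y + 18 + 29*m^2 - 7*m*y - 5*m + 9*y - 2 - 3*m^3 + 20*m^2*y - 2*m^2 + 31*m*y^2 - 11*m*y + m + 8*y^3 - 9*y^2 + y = -3*m^3 + m^2*(20*y + 27) + m*(31*y^2 - 18*y - 42) + 8*y^3 - 9*y^2 - 14*y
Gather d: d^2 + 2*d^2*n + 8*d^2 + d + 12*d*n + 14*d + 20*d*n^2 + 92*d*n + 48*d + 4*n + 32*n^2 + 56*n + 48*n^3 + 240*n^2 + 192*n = d^2*(2*n + 9) + d*(20*n^2 + 104*n + 63) + 48*n^3 + 272*n^2 + 252*n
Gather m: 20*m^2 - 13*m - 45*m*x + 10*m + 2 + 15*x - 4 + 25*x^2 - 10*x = 20*m^2 + m*(-45*x - 3) + 25*x^2 + 5*x - 2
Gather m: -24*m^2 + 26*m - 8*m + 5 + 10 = -24*m^2 + 18*m + 15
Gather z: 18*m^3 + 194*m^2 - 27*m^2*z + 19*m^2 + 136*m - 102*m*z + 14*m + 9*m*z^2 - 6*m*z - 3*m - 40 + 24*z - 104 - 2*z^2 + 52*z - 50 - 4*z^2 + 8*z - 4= 18*m^3 + 213*m^2 + 147*m + z^2*(9*m - 6) + z*(-27*m^2 - 108*m + 84) - 198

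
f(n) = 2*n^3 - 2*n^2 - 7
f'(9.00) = 450.00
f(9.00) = 1289.00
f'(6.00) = 192.00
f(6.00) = 353.00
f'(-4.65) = 148.34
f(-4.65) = -251.33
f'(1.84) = 12.95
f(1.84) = -1.31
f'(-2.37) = 43.18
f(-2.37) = -44.86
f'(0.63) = -0.14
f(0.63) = -7.29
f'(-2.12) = 35.45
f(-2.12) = -35.05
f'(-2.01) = 32.28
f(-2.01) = -31.32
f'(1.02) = 2.16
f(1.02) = -6.96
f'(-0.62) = 4.79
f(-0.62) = -8.25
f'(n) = 6*n^2 - 4*n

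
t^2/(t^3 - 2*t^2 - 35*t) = t/(t^2 - 2*t - 35)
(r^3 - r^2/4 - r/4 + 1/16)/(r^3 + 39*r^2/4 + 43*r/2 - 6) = (r^2 - 1/4)/(r^2 + 10*r + 24)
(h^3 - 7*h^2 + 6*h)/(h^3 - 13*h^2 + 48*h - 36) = h/(h - 6)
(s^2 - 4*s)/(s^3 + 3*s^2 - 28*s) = 1/(s + 7)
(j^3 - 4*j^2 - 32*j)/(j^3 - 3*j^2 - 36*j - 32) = j/(j + 1)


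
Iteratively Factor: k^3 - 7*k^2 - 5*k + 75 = (k - 5)*(k^2 - 2*k - 15) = (k - 5)*(k + 3)*(k - 5)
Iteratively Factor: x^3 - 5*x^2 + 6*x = (x)*(x^2 - 5*x + 6) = x*(x - 3)*(x - 2)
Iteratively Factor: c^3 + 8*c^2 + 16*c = (c + 4)*(c^2 + 4*c) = (c + 4)^2*(c)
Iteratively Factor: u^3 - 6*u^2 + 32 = (u - 4)*(u^2 - 2*u - 8) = (u - 4)^2*(u + 2)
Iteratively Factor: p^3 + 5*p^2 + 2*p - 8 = (p + 4)*(p^2 + p - 2) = (p + 2)*(p + 4)*(p - 1)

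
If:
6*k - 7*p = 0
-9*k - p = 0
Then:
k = 0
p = 0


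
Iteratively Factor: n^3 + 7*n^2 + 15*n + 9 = (n + 1)*(n^2 + 6*n + 9) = (n + 1)*(n + 3)*(n + 3)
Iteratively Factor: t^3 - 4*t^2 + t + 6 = (t - 2)*(t^2 - 2*t - 3) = (t - 3)*(t - 2)*(t + 1)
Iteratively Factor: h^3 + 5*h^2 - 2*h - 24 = (h - 2)*(h^2 + 7*h + 12) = (h - 2)*(h + 3)*(h + 4)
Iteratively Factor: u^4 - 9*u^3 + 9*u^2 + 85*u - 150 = (u - 5)*(u^3 - 4*u^2 - 11*u + 30) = (u - 5)*(u + 3)*(u^2 - 7*u + 10) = (u - 5)^2*(u + 3)*(u - 2)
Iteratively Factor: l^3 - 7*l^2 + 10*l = (l - 5)*(l^2 - 2*l) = l*(l - 5)*(l - 2)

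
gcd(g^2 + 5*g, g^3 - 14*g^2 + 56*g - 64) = 1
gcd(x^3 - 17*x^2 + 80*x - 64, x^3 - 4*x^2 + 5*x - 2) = x - 1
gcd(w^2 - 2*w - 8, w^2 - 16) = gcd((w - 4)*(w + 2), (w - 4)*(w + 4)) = w - 4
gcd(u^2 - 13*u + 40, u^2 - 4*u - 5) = u - 5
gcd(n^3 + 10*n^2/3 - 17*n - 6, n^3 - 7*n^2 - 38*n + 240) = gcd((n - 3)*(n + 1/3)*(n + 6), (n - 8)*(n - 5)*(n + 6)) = n + 6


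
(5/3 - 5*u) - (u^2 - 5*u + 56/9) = -u^2 - 41/9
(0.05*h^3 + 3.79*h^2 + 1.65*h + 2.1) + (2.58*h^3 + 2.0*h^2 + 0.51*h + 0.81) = 2.63*h^3 + 5.79*h^2 + 2.16*h + 2.91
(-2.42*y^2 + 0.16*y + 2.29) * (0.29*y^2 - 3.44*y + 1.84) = -0.7018*y^4 + 8.3712*y^3 - 4.3391*y^2 - 7.5832*y + 4.2136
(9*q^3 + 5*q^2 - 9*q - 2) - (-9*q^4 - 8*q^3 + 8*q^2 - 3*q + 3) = 9*q^4 + 17*q^3 - 3*q^2 - 6*q - 5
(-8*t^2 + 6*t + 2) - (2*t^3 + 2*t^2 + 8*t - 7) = -2*t^3 - 10*t^2 - 2*t + 9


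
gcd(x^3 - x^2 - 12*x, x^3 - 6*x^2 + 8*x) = x^2 - 4*x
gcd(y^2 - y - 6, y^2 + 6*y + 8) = y + 2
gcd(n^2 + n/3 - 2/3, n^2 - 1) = n + 1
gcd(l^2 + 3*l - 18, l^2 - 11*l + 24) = l - 3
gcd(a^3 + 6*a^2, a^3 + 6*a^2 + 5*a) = a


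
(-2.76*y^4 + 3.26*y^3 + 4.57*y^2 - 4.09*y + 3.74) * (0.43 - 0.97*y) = 2.6772*y^5 - 4.349*y^4 - 3.0311*y^3 + 5.9324*y^2 - 5.3865*y + 1.6082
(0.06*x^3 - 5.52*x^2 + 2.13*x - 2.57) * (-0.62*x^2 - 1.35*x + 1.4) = -0.0372*x^5 + 3.3414*x^4 + 6.2154*x^3 - 9.0101*x^2 + 6.4515*x - 3.598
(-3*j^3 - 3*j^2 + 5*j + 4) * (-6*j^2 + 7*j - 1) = 18*j^5 - 3*j^4 - 48*j^3 + 14*j^2 + 23*j - 4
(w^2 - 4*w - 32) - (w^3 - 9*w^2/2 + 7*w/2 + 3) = -w^3 + 11*w^2/2 - 15*w/2 - 35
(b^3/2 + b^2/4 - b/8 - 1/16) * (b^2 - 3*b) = b^5/2 - 5*b^4/4 - 7*b^3/8 + 5*b^2/16 + 3*b/16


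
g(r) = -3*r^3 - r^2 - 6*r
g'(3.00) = -93.00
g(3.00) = -108.00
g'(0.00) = -6.00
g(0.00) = 0.00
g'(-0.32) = -6.28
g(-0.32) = 1.92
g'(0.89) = -14.91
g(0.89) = -8.25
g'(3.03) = -94.69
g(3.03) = -110.82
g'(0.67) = -11.38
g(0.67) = -5.37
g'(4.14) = -168.54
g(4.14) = -254.85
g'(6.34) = -380.44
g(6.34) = -842.76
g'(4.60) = -205.64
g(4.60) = -340.77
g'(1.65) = -33.80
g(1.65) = -26.10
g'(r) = -9*r^2 - 2*r - 6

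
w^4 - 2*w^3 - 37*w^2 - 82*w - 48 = (w - 8)*(w + 1)*(w + 2)*(w + 3)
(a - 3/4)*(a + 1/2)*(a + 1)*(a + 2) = a^4 + 11*a^3/4 + 7*a^2/8 - 13*a/8 - 3/4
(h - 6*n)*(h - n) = h^2 - 7*h*n + 6*n^2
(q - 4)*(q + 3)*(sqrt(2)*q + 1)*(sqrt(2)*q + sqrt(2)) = 2*q^4 + sqrt(2)*q^3 - 26*q^2 - 24*q - 13*sqrt(2)*q - 12*sqrt(2)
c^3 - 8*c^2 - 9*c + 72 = (c - 8)*(c - 3)*(c + 3)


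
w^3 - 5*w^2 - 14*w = w*(w - 7)*(w + 2)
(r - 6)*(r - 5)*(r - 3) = r^3 - 14*r^2 + 63*r - 90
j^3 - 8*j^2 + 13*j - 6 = (j - 6)*(j - 1)^2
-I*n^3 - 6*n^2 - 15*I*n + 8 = (n - 8*I)*(n + I)*(-I*n + 1)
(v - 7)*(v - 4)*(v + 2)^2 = v^4 - 7*v^3 - 12*v^2 + 68*v + 112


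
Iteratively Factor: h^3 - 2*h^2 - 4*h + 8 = (h + 2)*(h^2 - 4*h + 4) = (h - 2)*(h + 2)*(h - 2)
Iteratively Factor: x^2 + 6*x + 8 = (x + 2)*(x + 4)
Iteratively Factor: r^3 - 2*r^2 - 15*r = (r - 5)*(r^2 + 3*r) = r*(r - 5)*(r + 3)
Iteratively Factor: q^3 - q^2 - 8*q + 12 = (q - 2)*(q^2 + q - 6) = (q - 2)*(q + 3)*(q - 2)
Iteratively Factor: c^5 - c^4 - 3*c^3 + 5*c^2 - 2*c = (c - 1)*(c^4 - 3*c^2 + 2*c) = (c - 1)^2*(c^3 + c^2 - 2*c) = (c - 1)^3*(c^2 + 2*c) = (c - 1)^3*(c + 2)*(c)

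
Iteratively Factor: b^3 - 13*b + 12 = (b + 4)*(b^2 - 4*b + 3) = (b - 1)*(b + 4)*(b - 3)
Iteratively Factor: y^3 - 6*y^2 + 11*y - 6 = (y - 3)*(y^2 - 3*y + 2) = (y - 3)*(y - 2)*(y - 1)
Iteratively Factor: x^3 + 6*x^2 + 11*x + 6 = (x + 3)*(x^2 + 3*x + 2) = (x + 2)*(x + 3)*(x + 1)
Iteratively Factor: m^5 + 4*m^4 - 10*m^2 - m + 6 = (m + 1)*(m^4 + 3*m^3 - 3*m^2 - 7*m + 6) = (m - 1)*(m + 1)*(m^3 + 4*m^2 + m - 6) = (m - 1)*(m + 1)*(m + 3)*(m^2 + m - 2) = (m - 1)^2*(m + 1)*(m + 3)*(m + 2)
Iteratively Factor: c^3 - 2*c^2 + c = (c)*(c^2 - 2*c + 1) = c*(c - 1)*(c - 1)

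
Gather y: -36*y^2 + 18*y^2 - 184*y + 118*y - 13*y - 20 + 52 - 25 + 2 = -18*y^2 - 79*y + 9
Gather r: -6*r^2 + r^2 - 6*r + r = -5*r^2 - 5*r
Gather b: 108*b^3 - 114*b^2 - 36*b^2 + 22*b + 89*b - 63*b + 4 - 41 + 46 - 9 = 108*b^3 - 150*b^2 + 48*b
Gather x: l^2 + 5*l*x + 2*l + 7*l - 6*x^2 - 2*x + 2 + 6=l^2 + 9*l - 6*x^2 + x*(5*l - 2) + 8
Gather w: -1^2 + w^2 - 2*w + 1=w^2 - 2*w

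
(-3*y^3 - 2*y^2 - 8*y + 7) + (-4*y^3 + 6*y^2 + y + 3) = -7*y^3 + 4*y^2 - 7*y + 10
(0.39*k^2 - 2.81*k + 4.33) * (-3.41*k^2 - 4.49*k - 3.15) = -1.3299*k^4 + 7.831*k^3 - 3.3769*k^2 - 10.5902*k - 13.6395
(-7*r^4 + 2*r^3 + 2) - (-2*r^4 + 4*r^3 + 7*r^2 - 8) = -5*r^4 - 2*r^3 - 7*r^2 + 10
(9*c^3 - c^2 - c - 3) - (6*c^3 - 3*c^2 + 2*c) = 3*c^3 + 2*c^2 - 3*c - 3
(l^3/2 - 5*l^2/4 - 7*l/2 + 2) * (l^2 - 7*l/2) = l^5/2 - 3*l^4 + 7*l^3/8 + 57*l^2/4 - 7*l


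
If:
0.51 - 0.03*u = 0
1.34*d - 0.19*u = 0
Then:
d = 2.41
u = 17.00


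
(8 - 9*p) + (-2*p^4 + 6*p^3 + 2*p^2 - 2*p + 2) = -2*p^4 + 6*p^3 + 2*p^2 - 11*p + 10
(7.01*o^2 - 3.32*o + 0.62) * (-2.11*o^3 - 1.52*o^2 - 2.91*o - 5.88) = -14.7911*o^5 - 3.65*o^4 - 16.6609*o^3 - 32.5*o^2 + 17.7174*o - 3.6456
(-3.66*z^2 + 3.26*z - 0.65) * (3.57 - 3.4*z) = 12.444*z^3 - 24.1502*z^2 + 13.8482*z - 2.3205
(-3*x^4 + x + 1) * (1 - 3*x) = 9*x^5 - 3*x^4 - 3*x^2 - 2*x + 1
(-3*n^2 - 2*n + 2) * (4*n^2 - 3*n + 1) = -12*n^4 + n^3 + 11*n^2 - 8*n + 2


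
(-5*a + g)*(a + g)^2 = -5*a^3 - 9*a^2*g - 3*a*g^2 + g^3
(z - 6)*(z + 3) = z^2 - 3*z - 18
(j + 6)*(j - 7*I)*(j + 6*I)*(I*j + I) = I*j^4 + j^3 + 7*I*j^3 + 7*j^2 + 48*I*j^2 + 6*j + 294*I*j + 252*I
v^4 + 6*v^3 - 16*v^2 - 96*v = v*(v - 4)*(v + 4)*(v + 6)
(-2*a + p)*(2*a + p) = -4*a^2 + p^2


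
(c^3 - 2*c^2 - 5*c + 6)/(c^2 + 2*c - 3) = (c^2 - c - 6)/(c + 3)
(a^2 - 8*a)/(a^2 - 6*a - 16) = a/(a + 2)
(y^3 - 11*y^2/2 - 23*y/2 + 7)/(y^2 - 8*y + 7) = (y^2 + 3*y/2 - 1)/(y - 1)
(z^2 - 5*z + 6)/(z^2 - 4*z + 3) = (z - 2)/(z - 1)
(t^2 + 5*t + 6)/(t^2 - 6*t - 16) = (t + 3)/(t - 8)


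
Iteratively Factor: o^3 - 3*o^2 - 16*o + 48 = (o - 4)*(o^2 + o - 12) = (o - 4)*(o - 3)*(o + 4)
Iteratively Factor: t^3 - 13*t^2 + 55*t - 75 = (t - 5)*(t^2 - 8*t + 15) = (t - 5)^2*(t - 3)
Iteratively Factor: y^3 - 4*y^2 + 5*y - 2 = (y - 1)*(y^2 - 3*y + 2) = (y - 2)*(y - 1)*(y - 1)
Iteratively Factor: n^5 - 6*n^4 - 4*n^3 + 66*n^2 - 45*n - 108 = (n - 4)*(n^4 - 2*n^3 - 12*n^2 + 18*n + 27) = (n - 4)*(n + 3)*(n^3 - 5*n^2 + 3*n + 9) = (n - 4)*(n - 3)*(n + 3)*(n^2 - 2*n - 3) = (n - 4)*(n - 3)*(n + 1)*(n + 3)*(n - 3)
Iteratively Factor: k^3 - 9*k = (k - 3)*(k^2 + 3*k) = (k - 3)*(k + 3)*(k)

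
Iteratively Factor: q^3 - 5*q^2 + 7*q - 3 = (q - 3)*(q^2 - 2*q + 1) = (q - 3)*(q - 1)*(q - 1)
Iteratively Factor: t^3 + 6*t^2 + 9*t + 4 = (t + 4)*(t^2 + 2*t + 1) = (t + 1)*(t + 4)*(t + 1)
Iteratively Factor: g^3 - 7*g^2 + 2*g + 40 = (g - 4)*(g^2 - 3*g - 10) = (g - 4)*(g + 2)*(g - 5)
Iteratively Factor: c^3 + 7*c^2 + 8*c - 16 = (c + 4)*(c^2 + 3*c - 4) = (c + 4)^2*(c - 1)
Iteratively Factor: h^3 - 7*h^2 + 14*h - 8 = (h - 2)*(h^2 - 5*h + 4) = (h - 4)*(h - 2)*(h - 1)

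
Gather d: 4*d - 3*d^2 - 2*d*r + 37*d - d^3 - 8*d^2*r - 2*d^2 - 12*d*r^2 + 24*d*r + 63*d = -d^3 + d^2*(-8*r - 5) + d*(-12*r^2 + 22*r + 104)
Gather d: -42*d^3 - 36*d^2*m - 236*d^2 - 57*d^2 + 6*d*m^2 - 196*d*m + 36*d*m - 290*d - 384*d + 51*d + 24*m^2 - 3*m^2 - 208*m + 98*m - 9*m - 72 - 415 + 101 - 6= -42*d^3 + d^2*(-36*m - 293) + d*(6*m^2 - 160*m - 623) + 21*m^2 - 119*m - 392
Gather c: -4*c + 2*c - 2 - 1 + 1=-2*c - 2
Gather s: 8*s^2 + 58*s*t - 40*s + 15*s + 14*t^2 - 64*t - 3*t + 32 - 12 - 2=8*s^2 + s*(58*t - 25) + 14*t^2 - 67*t + 18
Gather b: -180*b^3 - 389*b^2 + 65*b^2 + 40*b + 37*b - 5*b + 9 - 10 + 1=-180*b^3 - 324*b^2 + 72*b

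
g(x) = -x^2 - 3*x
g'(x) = -2*x - 3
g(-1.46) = 2.25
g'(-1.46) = -0.08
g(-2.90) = 0.29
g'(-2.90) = 2.80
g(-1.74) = 2.19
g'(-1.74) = 0.48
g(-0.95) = 1.95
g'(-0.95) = -1.10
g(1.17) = -4.88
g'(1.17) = -5.34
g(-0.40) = 1.04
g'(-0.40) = -2.20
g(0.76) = -2.86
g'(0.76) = -4.52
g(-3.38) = -1.28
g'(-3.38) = 3.76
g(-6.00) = -18.00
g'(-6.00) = 9.00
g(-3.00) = 0.00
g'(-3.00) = 3.00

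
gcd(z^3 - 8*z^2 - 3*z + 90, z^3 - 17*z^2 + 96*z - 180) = z^2 - 11*z + 30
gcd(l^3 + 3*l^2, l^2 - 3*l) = l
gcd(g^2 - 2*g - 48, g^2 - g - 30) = 1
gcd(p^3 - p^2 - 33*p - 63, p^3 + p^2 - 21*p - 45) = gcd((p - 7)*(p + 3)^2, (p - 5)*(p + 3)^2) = p^2 + 6*p + 9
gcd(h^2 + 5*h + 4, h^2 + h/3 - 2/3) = h + 1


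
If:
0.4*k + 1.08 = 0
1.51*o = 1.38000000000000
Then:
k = -2.70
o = 0.91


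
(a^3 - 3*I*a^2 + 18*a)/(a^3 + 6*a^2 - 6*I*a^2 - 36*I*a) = (a + 3*I)/(a + 6)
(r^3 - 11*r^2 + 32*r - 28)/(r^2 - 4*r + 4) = r - 7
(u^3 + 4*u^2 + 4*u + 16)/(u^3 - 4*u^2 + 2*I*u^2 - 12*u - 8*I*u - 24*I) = (u^2 + 2*u*(2 - I) - 8*I)/(u^2 - 4*u - 12)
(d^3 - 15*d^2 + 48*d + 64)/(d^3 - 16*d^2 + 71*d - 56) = (d^2 - 7*d - 8)/(d^2 - 8*d + 7)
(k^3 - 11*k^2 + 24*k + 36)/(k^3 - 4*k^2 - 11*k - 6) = (k - 6)/(k + 1)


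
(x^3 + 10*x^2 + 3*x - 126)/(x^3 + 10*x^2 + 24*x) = (x^2 + 4*x - 21)/(x*(x + 4))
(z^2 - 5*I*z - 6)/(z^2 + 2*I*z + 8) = (z - 3*I)/(z + 4*I)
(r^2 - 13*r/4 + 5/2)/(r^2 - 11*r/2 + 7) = (4*r - 5)/(2*(2*r - 7))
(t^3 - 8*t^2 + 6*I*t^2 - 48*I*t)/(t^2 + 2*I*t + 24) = t*(t - 8)/(t - 4*I)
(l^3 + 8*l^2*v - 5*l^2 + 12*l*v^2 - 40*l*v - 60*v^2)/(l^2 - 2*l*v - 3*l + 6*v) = (l^3 + 8*l^2*v - 5*l^2 + 12*l*v^2 - 40*l*v - 60*v^2)/(l^2 - 2*l*v - 3*l + 6*v)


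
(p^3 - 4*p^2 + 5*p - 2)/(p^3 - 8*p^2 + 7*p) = (p^2 - 3*p + 2)/(p*(p - 7))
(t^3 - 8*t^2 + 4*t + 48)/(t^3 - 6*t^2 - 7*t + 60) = (t^2 - 4*t - 12)/(t^2 - 2*t - 15)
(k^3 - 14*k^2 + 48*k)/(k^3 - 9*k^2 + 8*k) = (k - 6)/(k - 1)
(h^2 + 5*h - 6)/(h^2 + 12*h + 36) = (h - 1)/(h + 6)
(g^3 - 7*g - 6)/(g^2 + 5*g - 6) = (g^3 - 7*g - 6)/(g^2 + 5*g - 6)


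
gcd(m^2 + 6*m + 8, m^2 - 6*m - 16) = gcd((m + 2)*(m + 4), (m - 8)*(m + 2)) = m + 2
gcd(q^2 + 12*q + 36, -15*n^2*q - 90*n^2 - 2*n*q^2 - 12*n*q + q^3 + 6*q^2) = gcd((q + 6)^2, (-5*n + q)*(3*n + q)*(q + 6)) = q + 6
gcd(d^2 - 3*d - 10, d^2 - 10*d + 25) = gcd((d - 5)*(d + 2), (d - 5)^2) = d - 5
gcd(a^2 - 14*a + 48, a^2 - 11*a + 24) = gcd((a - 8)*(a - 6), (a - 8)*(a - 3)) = a - 8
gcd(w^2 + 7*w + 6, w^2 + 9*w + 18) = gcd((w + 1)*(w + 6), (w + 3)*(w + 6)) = w + 6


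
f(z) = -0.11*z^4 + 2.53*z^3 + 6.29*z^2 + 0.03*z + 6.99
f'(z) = -0.44*z^3 + 7.59*z^2 + 12.58*z + 0.03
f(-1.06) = 10.87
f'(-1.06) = -4.25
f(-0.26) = 7.36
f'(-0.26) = -2.72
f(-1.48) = 11.99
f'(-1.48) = -0.54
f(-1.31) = 11.73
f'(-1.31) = -2.44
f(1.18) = 19.73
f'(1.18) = 24.72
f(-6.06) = -473.59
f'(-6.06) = 300.45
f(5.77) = 580.66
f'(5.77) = 240.79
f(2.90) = 113.90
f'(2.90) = 89.61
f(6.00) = 637.53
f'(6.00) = 253.71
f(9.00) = 1639.41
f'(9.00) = 407.28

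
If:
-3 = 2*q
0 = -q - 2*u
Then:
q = -3/2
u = 3/4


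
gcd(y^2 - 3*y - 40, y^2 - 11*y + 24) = y - 8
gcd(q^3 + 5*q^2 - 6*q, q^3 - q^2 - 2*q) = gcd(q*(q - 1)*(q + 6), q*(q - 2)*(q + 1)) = q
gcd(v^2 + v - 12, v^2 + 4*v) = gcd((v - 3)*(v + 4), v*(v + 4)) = v + 4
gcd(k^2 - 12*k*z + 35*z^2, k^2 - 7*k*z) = -k + 7*z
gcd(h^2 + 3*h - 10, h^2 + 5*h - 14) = h - 2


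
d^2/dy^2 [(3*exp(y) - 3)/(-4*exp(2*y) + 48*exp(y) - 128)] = 3*(-exp(4*y) - 8*exp(3*y) + 156*exp(2*y) - 368*exp(y) - 640)*exp(y)/(4*(exp(6*y) - 36*exp(5*y) + 528*exp(4*y) - 4032*exp(3*y) + 16896*exp(2*y) - 36864*exp(y) + 32768))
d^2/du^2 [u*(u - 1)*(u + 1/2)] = 6*u - 1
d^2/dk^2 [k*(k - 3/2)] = 2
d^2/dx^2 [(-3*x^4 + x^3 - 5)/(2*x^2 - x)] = 2*(-12*x^6 + 18*x^5 - 9*x^4 + x^3 - 60*x^2 + 30*x - 5)/(x^3*(8*x^3 - 12*x^2 + 6*x - 1))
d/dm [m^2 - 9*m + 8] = 2*m - 9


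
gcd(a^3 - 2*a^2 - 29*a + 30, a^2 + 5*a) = a + 5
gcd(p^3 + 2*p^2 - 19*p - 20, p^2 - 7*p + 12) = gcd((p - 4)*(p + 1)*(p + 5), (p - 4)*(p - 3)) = p - 4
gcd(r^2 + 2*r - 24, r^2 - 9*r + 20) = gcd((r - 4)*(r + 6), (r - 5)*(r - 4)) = r - 4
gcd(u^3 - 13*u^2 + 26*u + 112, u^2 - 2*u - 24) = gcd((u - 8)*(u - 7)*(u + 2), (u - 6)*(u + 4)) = 1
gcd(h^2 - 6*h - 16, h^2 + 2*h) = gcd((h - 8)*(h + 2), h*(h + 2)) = h + 2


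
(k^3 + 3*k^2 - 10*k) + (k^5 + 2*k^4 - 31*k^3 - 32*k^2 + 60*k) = k^5 + 2*k^4 - 30*k^3 - 29*k^2 + 50*k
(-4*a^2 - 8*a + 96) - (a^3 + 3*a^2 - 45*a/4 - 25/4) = -a^3 - 7*a^2 + 13*a/4 + 409/4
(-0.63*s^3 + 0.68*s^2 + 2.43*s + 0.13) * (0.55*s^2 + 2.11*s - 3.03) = -0.3465*s^5 - 0.9553*s^4 + 4.6802*s^3 + 3.1384*s^2 - 7.0886*s - 0.3939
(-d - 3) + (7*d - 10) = 6*d - 13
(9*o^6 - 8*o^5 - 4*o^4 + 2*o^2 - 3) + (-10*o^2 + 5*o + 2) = 9*o^6 - 8*o^5 - 4*o^4 - 8*o^2 + 5*o - 1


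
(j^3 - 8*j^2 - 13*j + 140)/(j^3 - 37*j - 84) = (j - 5)/(j + 3)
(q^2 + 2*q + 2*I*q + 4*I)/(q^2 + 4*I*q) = (q^2 + 2*q*(1 + I) + 4*I)/(q*(q + 4*I))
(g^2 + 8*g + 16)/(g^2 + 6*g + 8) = (g + 4)/(g + 2)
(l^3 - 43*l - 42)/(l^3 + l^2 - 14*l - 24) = (l^3 - 43*l - 42)/(l^3 + l^2 - 14*l - 24)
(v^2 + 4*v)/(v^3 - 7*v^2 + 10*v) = (v + 4)/(v^2 - 7*v + 10)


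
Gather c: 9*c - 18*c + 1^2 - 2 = -9*c - 1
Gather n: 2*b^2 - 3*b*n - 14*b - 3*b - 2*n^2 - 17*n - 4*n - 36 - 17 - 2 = 2*b^2 - 17*b - 2*n^2 + n*(-3*b - 21) - 55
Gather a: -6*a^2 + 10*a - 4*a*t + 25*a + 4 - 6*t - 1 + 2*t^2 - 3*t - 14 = -6*a^2 + a*(35 - 4*t) + 2*t^2 - 9*t - 11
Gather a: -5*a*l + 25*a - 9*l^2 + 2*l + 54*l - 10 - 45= a*(25 - 5*l) - 9*l^2 + 56*l - 55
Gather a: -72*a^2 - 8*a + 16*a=-72*a^2 + 8*a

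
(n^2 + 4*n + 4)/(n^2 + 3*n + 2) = (n + 2)/(n + 1)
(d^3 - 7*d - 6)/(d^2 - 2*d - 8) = (d^2 - 2*d - 3)/(d - 4)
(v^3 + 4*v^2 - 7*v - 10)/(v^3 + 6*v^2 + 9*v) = (v^3 + 4*v^2 - 7*v - 10)/(v*(v^2 + 6*v + 9))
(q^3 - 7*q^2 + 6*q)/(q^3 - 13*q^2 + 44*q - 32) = q*(q - 6)/(q^2 - 12*q + 32)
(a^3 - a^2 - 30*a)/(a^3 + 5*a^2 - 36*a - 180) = a/(a + 6)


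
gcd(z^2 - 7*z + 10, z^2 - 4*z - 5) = z - 5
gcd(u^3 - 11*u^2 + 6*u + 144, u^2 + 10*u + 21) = u + 3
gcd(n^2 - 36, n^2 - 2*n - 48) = n + 6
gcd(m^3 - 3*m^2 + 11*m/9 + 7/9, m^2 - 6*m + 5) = m - 1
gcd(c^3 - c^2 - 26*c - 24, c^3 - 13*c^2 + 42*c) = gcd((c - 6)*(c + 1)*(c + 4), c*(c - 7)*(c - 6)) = c - 6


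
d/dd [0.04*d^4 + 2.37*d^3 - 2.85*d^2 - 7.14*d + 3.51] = 0.16*d^3 + 7.11*d^2 - 5.7*d - 7.14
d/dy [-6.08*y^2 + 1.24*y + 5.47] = 1.24 - 12.16*y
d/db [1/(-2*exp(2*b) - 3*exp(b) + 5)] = (4*exp(b) + 3)*exp(b)/(2*exp(2*b) + 3*exp(b) - 5)^2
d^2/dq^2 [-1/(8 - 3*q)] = 18/(3*q - 8)^3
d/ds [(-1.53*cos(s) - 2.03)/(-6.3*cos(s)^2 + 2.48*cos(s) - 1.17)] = (9.639*cos(s)^2 + 25.578*cos(s) - 6.8245)*sin(s)/(39.69*cos(s)^4 - 31.248*cos(s)^3 + 20.8924*cos(s)^2 - 5.8032*cos(s) + 1.3689)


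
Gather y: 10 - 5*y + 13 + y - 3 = 20 - 4*y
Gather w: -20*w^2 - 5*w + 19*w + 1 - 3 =-20*w^2 + 14*w - 2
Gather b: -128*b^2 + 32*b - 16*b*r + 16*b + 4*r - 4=-128*b^2 + b*(48 - 16*r) + 4*r - 4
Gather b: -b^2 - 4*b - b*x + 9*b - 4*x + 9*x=-b^2 + b*(5 - x) + 5*x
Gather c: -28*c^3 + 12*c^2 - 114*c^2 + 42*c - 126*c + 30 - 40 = -28*c^3 - 102*c^2 - 84*c - 10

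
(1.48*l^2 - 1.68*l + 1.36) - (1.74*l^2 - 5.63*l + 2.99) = -0.26*l^2 + 3.95*l - 1.63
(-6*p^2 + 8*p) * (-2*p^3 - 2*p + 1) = 12*p^5 - 16*p^4 + 12*p^3 - 22*p^2 + 8*p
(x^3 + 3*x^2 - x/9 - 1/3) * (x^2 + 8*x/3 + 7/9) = x^5 + 17*x^4/3 + 26*x^3/3 + 46*x^2/27 - 79*x/81 - 7/27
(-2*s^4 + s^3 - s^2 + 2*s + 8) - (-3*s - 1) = -2*s^4 + s^3 - s^2 + 5*s + 9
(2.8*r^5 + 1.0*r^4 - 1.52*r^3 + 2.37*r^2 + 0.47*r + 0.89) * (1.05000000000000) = 2.94*r^5 + 1.05*r^4 - 1.596*r^3 + 2.4885*r^2 + 0.4935*r + 0.9345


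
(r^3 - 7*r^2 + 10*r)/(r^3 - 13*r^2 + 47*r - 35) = r*(r - 2)/(r^2 - 8*r + 7)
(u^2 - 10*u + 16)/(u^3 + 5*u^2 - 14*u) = (u - 8)/(u*(u + 7))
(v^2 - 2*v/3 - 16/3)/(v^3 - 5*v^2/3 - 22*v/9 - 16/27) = 9*(v + 2)/(9*v^2 + 9*v + 2)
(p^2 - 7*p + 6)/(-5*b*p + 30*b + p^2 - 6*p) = (p - 1)/(-5*b + p)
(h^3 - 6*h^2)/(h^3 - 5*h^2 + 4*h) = h*(h - 6)/(h^2 - 5*h + 4)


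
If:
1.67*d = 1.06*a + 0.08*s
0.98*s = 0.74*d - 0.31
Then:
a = 2.01096379398266*s + 0.659994900560938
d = 1.32432432432432*s + 0.418918918918919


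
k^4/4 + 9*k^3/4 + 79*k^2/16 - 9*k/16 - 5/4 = (k/4 + 1)*(k - 1/2)*(k + 1/2)*(k + 5)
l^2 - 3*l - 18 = (l - 6)*(l + 3)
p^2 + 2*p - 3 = (p - 1)*(p + 3)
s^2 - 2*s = s*(s - 2)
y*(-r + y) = -r*y + y^2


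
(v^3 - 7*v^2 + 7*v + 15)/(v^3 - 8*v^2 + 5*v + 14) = (v^2 - 8*v + 15)/(v^2 - 9*v + 14)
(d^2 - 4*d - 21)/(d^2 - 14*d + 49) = (d + 3)/(d - 7)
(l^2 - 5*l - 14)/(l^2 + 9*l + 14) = (l - 7)/(l + 7)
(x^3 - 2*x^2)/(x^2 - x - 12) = x^2*(2 - x)/(-x^2 + x + 12)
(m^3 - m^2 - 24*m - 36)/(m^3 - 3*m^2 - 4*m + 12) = (m^2 - 3*m - 18)/(m^2 - 5*m + 6)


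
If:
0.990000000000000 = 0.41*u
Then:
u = 2.41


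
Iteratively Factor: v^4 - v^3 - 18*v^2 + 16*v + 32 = (v - 2)*(v^3 + v^2 - 16*v - 16) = (v - 2)*(v + 4)*(v^2 - 3*v - 4) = (v - 4)*(v - 2)*(v + 4)*(v + 1)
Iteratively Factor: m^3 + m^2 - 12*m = (m + 4)*(m^2 - 3*m) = (m - 3)*(m + 4)*(m)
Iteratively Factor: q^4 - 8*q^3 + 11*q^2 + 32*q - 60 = (q - 3)*(q^3 - 5*q^2 - 4*q + 20) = (q - 3)*(q + 2)*(q^2 - 7*q + 10) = (q - 5)*(q - 3)*(q + 2)*(q - 2)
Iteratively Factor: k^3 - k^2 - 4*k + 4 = (k - 1)*(k^2 - 4) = (k - 2)*(k - 1)*(k + 2)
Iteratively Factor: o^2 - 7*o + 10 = (o - 2)*(o - 5)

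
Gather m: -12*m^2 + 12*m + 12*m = -12*m^2 + 24*m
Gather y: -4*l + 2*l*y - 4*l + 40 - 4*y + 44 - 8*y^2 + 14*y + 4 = -8*l - 8*y^2 + y*(2*l + 10) + 88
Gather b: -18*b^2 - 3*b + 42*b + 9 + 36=-18*b^2 + 39*b + 45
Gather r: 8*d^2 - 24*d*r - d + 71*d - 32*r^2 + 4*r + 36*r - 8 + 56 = 8*d^2 + 70*d - 32*r^2 + r*(40 - 24*d) + 48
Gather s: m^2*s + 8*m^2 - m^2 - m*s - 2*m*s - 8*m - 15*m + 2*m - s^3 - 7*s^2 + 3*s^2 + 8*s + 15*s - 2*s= 7*m^2 - 21*m - s^3 - 4*s^2 + s*(m^2 - 3*m + 21)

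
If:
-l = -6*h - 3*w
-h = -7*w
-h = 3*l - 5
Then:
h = 35/142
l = 225/142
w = 5/142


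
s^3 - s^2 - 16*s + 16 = (s - 4)*(s - 1)*(s + 4)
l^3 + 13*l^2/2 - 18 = (l - 3/2)*(l + 2)*(l + 6)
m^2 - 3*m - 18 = (m - 6)*(m + 3)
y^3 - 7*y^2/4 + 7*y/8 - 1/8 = (y - 1)*(y - 1/2)*(y - 1/4)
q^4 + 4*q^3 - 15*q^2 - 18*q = q*(q - 3)*(q + 1)*(q + 6)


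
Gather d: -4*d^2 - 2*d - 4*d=-4*d^2 - 6*d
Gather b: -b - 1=-b - 1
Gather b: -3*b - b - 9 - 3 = -4*b - 12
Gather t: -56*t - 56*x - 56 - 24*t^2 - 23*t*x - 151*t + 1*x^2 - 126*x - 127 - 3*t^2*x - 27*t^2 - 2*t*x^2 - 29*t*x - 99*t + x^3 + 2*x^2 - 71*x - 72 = t^2*(-3*x - 51) + t*(-2*x^2 - 52*x - 306) + x^3 + 3*x^2 - 253*x - 255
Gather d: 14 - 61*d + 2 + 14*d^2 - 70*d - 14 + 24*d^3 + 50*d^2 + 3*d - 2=24*d^3 + 64*d^2 - 128*d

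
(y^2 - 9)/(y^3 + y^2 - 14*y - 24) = (y - 3)/(y^2 - 2*y - 8)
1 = 1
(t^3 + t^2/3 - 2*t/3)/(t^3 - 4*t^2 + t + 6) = t*(3*t - 2)/(3*(t^2 - 5*t + 6))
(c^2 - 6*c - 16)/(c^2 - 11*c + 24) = (c + 2)/(c - 3)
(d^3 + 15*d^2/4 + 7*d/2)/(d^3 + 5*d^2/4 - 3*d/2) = (4*d + 7)/(4*d - 3)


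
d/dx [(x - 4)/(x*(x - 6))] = (-x^2 + 8*x - 24)/(x^2*(x^2 - 12*x + 36))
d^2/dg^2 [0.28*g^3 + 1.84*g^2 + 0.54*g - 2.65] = 1.68*g + 3.68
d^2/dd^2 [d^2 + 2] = 2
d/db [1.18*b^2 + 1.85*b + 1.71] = 2.36*b + 1.85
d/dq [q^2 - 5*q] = 2*q - 5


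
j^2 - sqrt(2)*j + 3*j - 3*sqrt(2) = (j + 3)*(j - sqrt(2))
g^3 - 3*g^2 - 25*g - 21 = (g - 7)*(g + 1)*(g + 3)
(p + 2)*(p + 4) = p^2 + 6*p + 8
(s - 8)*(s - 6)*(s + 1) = s^3 - 13*s^2 + 34*s + 48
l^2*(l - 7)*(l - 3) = l^4 - 10*l^3 + 21*l^2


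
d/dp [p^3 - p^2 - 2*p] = 3*p^2 - 2*p - 2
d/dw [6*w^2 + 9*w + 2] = 12*w + 9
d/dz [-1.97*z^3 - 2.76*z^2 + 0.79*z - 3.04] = -5.91*z^2 - 5.52*z + 0.79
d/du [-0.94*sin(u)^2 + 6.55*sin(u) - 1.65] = (6.55 - 1.88*sin(u))*cos(u)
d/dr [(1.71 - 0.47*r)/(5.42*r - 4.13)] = (30.260923 - 39.712882*r)/(5.42*r - 4.13)^3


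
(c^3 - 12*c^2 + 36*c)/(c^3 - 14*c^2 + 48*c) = (c - 6)/(c - 8)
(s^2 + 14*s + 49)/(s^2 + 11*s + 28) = (s + 7)/(s + 4)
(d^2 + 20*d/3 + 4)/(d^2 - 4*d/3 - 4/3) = (d + 6)/(d - 2)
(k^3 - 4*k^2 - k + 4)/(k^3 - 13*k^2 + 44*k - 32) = (k + 1)/(k - 8)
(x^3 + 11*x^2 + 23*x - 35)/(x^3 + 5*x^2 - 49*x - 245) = (x - 1)/(x - 7)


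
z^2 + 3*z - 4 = (z - 1)*(z + 4)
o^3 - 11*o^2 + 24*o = o*(o - 8)*(o - 3)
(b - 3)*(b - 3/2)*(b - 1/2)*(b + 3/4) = b^4 - 17*b^3/4 + 3*b^2 + 45*b/16 - 27/16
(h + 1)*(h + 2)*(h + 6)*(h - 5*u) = h^4 - 5*h^3*u + 9*h^3 - 45*h^2*u + 20*h^2 - 100*h*u + 12*h - 60*u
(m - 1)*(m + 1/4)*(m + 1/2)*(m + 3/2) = m^4 + 5*m^3/4 - m^2 - 17*m/16 - 3/16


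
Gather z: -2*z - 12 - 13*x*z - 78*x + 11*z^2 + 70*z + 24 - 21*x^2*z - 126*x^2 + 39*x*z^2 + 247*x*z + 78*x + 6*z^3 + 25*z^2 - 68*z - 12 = -126*x^2 + 6*z^3 + z^2*(39*x + 36) + z*(-21*x^2 + 234*x)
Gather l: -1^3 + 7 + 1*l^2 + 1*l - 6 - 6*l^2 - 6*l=-5*l^2 - 5*l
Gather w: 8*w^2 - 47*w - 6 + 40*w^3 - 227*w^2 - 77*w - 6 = 40*w^3 - 219*w^2 - 124*w - 12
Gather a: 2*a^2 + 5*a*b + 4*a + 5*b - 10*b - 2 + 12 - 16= 2*a^2 + a*(5*b + 4) - 5*b - 6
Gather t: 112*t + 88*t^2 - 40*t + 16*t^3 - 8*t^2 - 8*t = 16*t^3 + 80*t^2 + 64*t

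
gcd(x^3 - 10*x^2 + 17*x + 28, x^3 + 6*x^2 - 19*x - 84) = x - 4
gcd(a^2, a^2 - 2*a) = a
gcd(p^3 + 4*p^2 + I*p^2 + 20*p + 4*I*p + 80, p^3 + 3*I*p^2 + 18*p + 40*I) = p^2 + I*p + 20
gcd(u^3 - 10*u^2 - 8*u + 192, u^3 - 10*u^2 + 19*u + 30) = u - 6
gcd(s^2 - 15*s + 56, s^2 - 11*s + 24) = s - 8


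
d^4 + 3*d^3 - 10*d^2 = d^2*(d - 2)*(d + 5)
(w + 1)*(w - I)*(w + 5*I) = w^3 + w^2 + 4*I*w^2 + 5*w + 4*I*w + 5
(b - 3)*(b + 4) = b^2 + b - 12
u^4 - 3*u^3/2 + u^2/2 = u^2*(u - 1)*(u - 1/2)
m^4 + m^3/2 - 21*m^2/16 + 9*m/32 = m*(m - 3/4)*(m - 1/4)*(m + 3/2)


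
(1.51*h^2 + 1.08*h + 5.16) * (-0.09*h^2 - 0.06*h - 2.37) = -0.1359*h^4 - 0.1878*h^3 - 4.1079*h^2 - 2.8692*h - 12.2292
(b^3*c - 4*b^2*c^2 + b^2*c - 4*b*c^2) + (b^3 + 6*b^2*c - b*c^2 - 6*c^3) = b^3*c + b^3 - 4*b^2*c^2 + 7*b^2*c - 5*b*c^2 - 6*c^3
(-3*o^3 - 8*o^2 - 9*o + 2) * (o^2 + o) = -3*o^5 - 11*o^4 - 17*o^3 - 7*o^2 + 2*o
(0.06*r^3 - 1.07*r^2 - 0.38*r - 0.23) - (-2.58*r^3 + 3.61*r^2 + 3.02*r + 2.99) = 2.64*r^3 - 4.68*r^2 - 3.4*r - 3.22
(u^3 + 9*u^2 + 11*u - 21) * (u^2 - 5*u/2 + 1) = u^5 + 13*u^4/2 - 21*u^3/2 - 79*u^2/2 + 127*u/2 - 21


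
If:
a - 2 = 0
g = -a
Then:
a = 2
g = -2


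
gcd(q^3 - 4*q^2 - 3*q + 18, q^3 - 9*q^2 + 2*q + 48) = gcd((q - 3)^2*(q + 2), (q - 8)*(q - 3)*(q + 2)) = q^2 - q - 6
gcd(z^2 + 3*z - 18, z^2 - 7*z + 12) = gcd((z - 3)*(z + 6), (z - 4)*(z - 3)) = z - 3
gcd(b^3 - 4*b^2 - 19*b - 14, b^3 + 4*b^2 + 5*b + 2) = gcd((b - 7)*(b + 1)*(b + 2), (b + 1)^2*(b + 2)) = b^2 + 3*b + 2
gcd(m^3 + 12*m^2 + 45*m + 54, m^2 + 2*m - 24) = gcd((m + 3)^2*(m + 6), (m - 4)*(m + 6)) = m + 6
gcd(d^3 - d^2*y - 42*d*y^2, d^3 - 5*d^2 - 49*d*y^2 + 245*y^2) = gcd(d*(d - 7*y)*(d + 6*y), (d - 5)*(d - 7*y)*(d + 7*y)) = -d + 7*y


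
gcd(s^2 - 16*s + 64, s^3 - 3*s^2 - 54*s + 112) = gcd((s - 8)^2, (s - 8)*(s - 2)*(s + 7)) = s - 8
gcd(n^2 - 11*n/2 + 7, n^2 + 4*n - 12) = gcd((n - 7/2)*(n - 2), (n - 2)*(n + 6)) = n - 2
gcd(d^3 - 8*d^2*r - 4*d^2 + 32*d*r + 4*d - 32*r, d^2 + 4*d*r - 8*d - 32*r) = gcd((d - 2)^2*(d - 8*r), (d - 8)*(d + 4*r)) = 1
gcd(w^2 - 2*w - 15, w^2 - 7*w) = 1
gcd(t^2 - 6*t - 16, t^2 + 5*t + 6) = t + 2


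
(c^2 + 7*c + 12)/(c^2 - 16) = (c + 3)/(c - 4)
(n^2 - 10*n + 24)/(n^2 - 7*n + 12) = (n - 6)/(n - 3)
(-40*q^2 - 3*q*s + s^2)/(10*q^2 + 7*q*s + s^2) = (-8*q + s)/(2*q + s)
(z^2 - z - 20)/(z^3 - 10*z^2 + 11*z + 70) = (z + 4)/(z^2 - 5*z - 14)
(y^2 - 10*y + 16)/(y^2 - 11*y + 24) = (y - 2)/(y - 3)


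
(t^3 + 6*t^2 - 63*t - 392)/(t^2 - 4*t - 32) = (t^2 + 14*t + 49)/(t + 4)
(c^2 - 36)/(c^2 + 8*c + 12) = (c - 6)/(c + 2)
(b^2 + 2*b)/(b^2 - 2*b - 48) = b*(b + 2)/(b^2 - 2*b - 48)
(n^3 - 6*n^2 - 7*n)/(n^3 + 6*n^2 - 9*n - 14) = n*(n - 7)/(n^2 + 5*n - 14)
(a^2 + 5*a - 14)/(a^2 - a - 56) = (a - 2)/(a - 8)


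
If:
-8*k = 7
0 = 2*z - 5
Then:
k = -7/8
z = 5/2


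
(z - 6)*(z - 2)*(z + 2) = z^3 - 6*z^2 - 4*z + 24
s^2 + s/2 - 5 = (s - 2)*(s + 5/2)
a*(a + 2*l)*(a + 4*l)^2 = a^4 + 10*a^3*l + 32*a^2*l^2 + 32*a*l^3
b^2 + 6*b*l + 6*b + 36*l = (b + 6)*(b + 6*l)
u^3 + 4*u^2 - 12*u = u*(u - 2)*(u + 6)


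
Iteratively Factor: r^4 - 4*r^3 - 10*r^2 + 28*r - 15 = (r + 3)*(r^3 - 7*r^2 + 11*r - 5) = (r - 1)*(r + 3)*(r^2 - 6*r + 5) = (r - 5)*(r - 1)*(r + 3)*(r - 1)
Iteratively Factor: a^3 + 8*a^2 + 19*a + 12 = (a + 4)*(a^2 + 4*a + 3) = (a + 3)*(a + 4)*(a + 1)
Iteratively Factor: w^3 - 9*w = (w)*(w^2 - 9) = w*(w - 3)*(w + 3)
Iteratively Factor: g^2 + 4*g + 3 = (g + 3)*(g + 1)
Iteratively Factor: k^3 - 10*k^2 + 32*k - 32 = (k - 4)*(k^2 - 6*k + 8) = (k - 4)*(k - 2)*(k - 4)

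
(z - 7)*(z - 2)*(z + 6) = z^3 - 3*z^2 - 40*z + 84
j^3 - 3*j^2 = j^2*(j - 3)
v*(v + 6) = v^2 + 6*v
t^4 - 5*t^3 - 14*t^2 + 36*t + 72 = (t - 6)*(t - 3)*(t + 2)^2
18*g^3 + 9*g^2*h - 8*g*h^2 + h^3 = (-6*g + h)*(-3*g + h)*(g + h)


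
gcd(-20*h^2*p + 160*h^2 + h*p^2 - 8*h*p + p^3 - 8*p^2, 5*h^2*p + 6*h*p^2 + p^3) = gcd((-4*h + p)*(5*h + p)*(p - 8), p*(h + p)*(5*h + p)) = 5*h + p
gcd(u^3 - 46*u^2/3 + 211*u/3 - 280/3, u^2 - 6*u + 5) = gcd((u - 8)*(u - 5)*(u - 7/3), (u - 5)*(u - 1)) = u - 5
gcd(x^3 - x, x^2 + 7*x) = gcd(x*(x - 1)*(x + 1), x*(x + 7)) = x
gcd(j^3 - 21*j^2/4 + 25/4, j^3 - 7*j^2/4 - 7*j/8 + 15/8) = j^2 - j/4 - 5/4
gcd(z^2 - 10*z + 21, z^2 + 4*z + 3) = 1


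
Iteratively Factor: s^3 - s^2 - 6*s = (s - 3)*(s^2 + 2*s) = (s - 3)*(s + 2)*(s)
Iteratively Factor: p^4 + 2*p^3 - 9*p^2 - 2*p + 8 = (p - 1)*(p^3 + 3*p^2 - 6*p - 8) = (p - 2)*(p - 1)*(p^2 + 5*p + 4) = (p - 2)*(p - 1)*(p + 4)*(p + 1)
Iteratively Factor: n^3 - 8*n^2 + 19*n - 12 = (n - 3)*(n^2 - 5*n + 4) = (n - 3)*(n - 1)*(n - 4)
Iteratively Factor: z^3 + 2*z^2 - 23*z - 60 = (z + 4)*(z^2 - 2*z - 15) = (z - 5)*(z + 4)*(z + 3)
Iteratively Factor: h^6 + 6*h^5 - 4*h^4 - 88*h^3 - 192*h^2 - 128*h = (h + 2)*(h^5 + 4*h^4 - 12*h^3 - 64*h^2 - 64*h) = (h + 2)*(h + 4)*(h^4 - 12*h^2 - 16*h) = h*(h + 2)*(h + 4)*(h^3 - 12*h - 16) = h*(h + 2)^2*(h + 4)*(h^2 - 2*h - 8) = h*(h - 4)*(h + 2)^2*(h + 4)*(h + 2)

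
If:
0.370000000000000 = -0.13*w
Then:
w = -2.85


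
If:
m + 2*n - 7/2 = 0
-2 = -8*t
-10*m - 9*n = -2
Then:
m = -5/2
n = 3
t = 1/4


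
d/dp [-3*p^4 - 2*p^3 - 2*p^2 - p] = -12*p^3 - 6*p^2 - 4*p - 1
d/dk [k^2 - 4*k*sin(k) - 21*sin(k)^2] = -4*k*cos(k) + 2*k - 4*sin(k) - 21*sin(2*k)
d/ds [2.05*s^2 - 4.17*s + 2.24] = 4.1*s - 4.17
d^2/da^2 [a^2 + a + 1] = 2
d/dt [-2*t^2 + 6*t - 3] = 6 - 4*t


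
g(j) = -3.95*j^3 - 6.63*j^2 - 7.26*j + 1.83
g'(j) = -11.85*j^2 - 13.26*j - 7.26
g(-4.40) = 241.89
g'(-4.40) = -178.33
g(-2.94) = 66.25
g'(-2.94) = -70.70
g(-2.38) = 34.80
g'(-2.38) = -42.82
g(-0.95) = 6.13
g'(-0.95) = -5.36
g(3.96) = -376.18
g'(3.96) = -245.60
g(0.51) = -4.12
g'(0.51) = -17.10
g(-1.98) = 20.87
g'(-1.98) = -27.46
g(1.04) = -17.33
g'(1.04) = -33.87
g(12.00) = -7865.61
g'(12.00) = -1872.78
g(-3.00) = 70.59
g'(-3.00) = -74.13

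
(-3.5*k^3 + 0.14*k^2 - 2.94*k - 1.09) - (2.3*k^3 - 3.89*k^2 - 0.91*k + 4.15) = -5.8*k^3 + 4.03*k^2 - 2.03*k - 5.24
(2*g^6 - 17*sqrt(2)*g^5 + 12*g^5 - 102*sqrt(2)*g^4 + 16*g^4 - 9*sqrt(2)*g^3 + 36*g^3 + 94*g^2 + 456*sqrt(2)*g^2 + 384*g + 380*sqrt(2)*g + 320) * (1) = 2*g^6 - 17*sqrt(2)*g^5 + 12*g^5 - 102*sqrt(2)*g^4 + 16*g^4 - 9*sqrt(2)*g^3 + 36*g^3 + 94*g^2 + 456*sqrt(2)*g^2 + 384*g + 380*sqrt(2)*g + 320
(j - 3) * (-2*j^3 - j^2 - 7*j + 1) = -2*j^4 + 5*j^3 - 4*j^2 + 22*j - 3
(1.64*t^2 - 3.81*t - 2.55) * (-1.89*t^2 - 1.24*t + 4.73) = -3.0996*t^4 + 5.1673*t^3 + 17.3011*t^2 - 14.8593*t - 12.0615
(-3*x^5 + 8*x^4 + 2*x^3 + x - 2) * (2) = -6*x^5 + 16*x^4 + 4*x^3 + 2*x - 4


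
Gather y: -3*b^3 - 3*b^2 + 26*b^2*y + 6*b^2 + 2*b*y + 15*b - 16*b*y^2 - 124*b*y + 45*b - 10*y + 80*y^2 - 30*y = -3*b^3 + 3*b^2 + 60*b + y^2*(80 - 16*b) + y*(26*b^2 - 122*b - 40)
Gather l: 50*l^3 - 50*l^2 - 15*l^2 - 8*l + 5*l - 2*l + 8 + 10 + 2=50*l^3 - 65*l^2 - 5*l + 20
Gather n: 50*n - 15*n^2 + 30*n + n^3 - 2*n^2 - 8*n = n^3 - 17*n^2 + 72*n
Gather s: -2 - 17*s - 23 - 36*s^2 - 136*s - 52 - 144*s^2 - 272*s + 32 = -180*s^2 - 425*s - 45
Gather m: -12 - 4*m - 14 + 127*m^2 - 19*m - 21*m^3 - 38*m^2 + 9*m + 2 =-21*m^3 + 89*m^2 - 14*m - 24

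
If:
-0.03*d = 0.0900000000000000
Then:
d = -3.00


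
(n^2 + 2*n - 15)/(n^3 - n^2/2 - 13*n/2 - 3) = 2*(n + 5)/(2*n^2 + 5*n + 2)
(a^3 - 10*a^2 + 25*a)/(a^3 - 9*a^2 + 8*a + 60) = a*(a - 5)/(a^2 - 4*a - 12)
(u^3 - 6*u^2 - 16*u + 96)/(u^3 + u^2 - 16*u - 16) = (u - 6)/(u + 1)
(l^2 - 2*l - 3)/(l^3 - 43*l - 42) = (l - 3)/(l^2 - l - 42)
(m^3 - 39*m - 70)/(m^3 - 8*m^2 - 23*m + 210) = (m + 2)/(m - 6)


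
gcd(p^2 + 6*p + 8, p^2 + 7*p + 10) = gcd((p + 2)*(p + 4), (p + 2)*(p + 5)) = p + 2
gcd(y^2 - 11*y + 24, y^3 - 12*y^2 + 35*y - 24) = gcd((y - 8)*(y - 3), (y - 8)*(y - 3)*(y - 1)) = y^2 - 11*y + 24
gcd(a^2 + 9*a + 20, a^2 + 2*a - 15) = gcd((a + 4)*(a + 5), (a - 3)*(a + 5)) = a + 5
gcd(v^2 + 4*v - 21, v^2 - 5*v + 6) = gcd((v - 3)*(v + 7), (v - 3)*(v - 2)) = v - 3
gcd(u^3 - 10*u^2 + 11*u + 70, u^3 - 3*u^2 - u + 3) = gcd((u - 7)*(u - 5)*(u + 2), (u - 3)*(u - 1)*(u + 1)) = 1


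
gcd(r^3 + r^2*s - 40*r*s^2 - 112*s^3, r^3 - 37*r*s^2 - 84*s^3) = r^2 - 3*r*s - 28*s^2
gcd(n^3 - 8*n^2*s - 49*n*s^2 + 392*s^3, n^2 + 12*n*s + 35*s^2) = n + 7*s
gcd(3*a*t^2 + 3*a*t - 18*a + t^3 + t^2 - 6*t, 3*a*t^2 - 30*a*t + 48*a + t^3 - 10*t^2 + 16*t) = 3*a*t - 6*a + t^2 - 2*t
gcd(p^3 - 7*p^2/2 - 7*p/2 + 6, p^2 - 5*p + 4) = p^2 - 5*p + 4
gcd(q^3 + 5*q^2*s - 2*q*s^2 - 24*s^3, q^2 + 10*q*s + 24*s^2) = q + 4*s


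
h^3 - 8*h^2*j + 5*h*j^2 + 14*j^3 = (h - 7*j)*(h - 2*j)*(h + j)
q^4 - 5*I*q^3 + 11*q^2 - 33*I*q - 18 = (q - 6*I)*(q - I)^2*(q + 3*I)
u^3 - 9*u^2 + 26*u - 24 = (u - 4)*(u - 3)*(u - 2)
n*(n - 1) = n^2 - n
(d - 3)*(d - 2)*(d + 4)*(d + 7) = d^4 + 6*d^3 - 21*d^2 - 74*d + 168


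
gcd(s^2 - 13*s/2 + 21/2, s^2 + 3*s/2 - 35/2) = s - 7/2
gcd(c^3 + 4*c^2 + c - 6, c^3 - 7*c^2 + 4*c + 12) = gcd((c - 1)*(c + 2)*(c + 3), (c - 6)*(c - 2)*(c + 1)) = 1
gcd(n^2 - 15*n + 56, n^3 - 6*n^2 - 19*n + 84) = n - 7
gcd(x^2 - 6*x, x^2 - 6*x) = x^2 - 6*x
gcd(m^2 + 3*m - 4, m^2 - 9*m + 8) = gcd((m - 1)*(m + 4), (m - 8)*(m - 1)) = m - 1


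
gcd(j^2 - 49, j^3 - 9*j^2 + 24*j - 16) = 1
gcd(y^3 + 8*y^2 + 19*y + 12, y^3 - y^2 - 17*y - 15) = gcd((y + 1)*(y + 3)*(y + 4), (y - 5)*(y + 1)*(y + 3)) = y^2 + 4*y + 3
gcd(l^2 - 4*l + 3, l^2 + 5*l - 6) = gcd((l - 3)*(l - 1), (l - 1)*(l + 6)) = l - 1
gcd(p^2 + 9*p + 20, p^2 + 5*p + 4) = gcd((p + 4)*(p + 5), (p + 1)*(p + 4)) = p + 4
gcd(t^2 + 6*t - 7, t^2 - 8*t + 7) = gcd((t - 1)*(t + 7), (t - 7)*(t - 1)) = t - 1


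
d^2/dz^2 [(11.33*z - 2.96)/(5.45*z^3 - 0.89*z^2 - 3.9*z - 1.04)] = (2019.17595*z^5 - 1384.76979*z^4 + 729.306966*z^3 + 1134.042384*z^2 - 225.230928*z - 176.472608)/(161.878625*z^9 - 79.305675*z^8 - 334.568415*z^7 + 20.124931*z^6 + 269.68305*z^5 + 89.549148*z^4 - 63.29388*z^3 - 50.343072*z^2 - 12.65472*z - 1.124864)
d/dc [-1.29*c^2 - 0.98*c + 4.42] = -2.58*c - 0.98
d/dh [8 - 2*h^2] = -4*h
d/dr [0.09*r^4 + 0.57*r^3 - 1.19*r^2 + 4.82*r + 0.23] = 0.36*r^3 + 1.71*r^2 - 2.38*r + 4.82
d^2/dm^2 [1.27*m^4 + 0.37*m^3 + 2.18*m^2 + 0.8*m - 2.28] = 15.24*m^2 + 2.22*m + 4.36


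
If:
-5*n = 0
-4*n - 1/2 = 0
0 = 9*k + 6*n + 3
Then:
No Solution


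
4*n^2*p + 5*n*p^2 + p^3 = p*(n + p)*(4*n + p)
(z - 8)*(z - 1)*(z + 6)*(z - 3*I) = z^4 - 3*z^3 - 3*I*z^3 - 46*z^2 + 9*I*z^2 + 48*z + 138*I*z - 144*I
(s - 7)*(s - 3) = s^2 - 10*s + 21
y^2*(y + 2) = y^3 + 2*y^2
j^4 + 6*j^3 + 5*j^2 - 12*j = j*(j - 1)*(j + 3)*(j + 4)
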